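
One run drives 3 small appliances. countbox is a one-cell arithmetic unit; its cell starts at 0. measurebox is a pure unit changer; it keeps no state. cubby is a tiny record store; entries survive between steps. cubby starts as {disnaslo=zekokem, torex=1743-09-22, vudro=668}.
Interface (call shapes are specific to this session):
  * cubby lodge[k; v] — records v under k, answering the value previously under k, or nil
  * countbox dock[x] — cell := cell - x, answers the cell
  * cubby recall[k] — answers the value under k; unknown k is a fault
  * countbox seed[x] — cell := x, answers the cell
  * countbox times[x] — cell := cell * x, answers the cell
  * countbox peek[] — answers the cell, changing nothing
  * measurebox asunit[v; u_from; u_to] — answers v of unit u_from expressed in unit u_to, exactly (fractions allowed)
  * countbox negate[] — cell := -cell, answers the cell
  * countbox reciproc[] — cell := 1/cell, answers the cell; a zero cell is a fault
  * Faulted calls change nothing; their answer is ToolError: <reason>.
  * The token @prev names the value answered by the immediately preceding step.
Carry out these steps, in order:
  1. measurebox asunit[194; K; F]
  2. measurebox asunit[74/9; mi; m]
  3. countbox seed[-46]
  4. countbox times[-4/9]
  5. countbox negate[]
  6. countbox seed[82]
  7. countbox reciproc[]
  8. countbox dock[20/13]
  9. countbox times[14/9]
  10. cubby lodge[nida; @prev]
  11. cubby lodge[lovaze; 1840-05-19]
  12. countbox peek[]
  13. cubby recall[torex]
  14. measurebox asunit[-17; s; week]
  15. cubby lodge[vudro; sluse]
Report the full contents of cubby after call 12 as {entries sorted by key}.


Answer: {disnaslo=zekokem, lovaze=1840-05-19, nida=-11389/4797, torex=1743-09-22, vudro=668}

Derivation:
CALL measurebox asunit[v: 194; u_from: K; u_to: F]
RET  -11047/100
CALL measurebox asunit[v: 74/9; u_from: mi; u_to: m]
RET  1654048/125
CALL countbox seed[x: -46]
RET  -46
CALL countbox times[x: -4/9]
RET  184/9
CALL countbox negate[]
RET  -184/9
CALL countbox seed[x: 82]
RET  82
CALL countbox reciproc[]
RET  1/82
CALL countbox dock[x: 20/13]
RET  -1627/1066
CALL countbox times[x: 14/9]
RET  -11389/4797
CALL cubby lodge[k: nida; v: @prev]
RET  nil
CALL cubby lodge[k: lovaze; v: 1840-05-19]
RET  nil
CALL countbox peek[]
RET  -11389/4797
CALL cubby recall[k: torex]
RET  1743-09-22
CALL measurebox asunit[v: -17; u_from: s; u_to: week]
RET  -17/604800
CALL cubby lodge[k: vudro; v: sluse]
RET  668


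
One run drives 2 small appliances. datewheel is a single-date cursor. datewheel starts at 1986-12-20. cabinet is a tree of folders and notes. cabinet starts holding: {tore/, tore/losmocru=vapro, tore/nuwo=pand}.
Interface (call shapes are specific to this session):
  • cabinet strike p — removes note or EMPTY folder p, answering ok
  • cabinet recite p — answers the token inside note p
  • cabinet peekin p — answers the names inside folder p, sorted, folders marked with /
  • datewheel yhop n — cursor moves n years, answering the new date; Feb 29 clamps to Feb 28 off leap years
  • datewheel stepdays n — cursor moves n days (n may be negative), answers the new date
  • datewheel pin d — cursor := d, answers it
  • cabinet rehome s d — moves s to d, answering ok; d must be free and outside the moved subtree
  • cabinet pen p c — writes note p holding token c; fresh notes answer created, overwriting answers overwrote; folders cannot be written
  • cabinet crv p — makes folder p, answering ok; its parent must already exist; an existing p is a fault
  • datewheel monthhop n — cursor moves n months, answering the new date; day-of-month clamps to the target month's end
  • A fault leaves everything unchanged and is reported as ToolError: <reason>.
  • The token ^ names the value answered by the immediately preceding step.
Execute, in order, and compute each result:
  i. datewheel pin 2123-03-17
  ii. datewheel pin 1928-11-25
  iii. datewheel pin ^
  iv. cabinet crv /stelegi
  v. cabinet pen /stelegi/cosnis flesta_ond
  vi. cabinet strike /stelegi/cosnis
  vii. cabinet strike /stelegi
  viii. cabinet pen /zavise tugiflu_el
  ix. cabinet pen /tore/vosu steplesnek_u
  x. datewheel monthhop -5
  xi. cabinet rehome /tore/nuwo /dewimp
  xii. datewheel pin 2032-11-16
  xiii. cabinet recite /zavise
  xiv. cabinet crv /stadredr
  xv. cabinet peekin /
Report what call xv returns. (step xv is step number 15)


Answer: [dewimp, stadredr/, tore/, zavise]

Derivation:
;; datewheel pin(2123-03-17) ~> 2123-03-17
;; datewheel pin(1928-11-25) ~> 1928-11-25
;; datewheel pin(^) ~> 1928-11-25
;; cabinet crv(/stelegi) ~> ok
;; cabinet pen(/stelegi/cosnis, flesta_ond) ~> created
;; cabinet strike(/stelegi/cosnis) ~> ok
;; cabinet strike(/stelegi) ~> ok
;; cabinet pen(/zavise, tugiflu_el) ~> created
;; cabinet pen(/tore/vosu, steplesnek_u) ~> created
;; datewheel monthhop(-5) ~> 1928-06-25
;; cabinet rehome(/tore/nuwo, /dewimp) ~> ok
;; datewheel pin(2032-11-16) ~> 2032-11-16
;; cabinet recite(/zavise) ~> tugiflu_el
;; cabinet crv(/stadredr) ~> ok
;; cabinet peekin(/) ~> [dewimp, stadredr/, tore/, zavise]


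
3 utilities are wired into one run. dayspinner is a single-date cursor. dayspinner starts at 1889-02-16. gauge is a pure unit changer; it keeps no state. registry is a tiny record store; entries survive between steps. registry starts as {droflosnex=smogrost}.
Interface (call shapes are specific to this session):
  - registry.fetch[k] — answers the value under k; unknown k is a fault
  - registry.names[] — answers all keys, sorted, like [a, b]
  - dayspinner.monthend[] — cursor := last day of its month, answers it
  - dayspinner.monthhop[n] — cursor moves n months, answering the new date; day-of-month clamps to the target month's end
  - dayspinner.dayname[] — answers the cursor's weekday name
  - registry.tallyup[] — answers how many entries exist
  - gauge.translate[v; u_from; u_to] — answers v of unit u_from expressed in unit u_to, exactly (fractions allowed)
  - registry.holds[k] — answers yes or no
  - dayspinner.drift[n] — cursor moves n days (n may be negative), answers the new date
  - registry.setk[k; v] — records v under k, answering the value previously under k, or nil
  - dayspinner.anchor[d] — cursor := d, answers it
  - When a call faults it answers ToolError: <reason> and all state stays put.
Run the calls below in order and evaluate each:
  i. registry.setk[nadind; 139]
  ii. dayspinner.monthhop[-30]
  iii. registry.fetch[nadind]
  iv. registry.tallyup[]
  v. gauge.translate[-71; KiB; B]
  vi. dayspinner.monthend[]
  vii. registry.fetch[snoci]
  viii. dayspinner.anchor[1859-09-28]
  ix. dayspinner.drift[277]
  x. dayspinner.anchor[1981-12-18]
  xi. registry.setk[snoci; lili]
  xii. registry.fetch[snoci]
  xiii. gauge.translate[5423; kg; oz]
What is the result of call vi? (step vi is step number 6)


>> setk(nadind, 139)
<< nil
>> monthhop(-30)
<< 1886-08-16
>> fetch(nadind)
<< 139
>> tallyup()
<< 2
>> translate(-71, KiB, B)
<< -72704
>> monthend()
<< 1886-08-31
>> fetch(snoci)
<< ToolError: no such key snoci
>> anchor(1859-09-28)
<< 1859-09-28
>> drift(277)
<< 1860-07-01
>> anchor(1981-12-18)
<< 1981-12-18
>> setk(snoci, lili)
<< nil
>> fetch(snoci)
<< lili
>> translate(5423, kg, oz)
<< 788800000000/4123567

Answer: 1886-08-31


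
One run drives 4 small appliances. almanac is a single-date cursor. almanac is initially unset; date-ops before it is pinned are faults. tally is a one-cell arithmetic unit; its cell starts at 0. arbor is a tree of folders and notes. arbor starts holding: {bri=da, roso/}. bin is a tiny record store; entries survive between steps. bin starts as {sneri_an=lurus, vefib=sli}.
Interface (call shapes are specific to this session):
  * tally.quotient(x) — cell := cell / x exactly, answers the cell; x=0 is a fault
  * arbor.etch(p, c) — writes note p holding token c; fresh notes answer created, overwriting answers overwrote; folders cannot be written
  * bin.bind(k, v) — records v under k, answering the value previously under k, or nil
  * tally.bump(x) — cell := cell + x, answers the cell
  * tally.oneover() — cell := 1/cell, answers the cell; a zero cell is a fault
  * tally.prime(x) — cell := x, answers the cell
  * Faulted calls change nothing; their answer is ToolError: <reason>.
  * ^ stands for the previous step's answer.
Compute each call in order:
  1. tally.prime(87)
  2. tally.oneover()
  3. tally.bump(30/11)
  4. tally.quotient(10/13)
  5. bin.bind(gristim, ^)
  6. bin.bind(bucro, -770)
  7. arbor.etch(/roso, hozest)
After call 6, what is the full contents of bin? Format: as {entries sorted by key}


Answer: {bucro=-770, gristim=34073/9570, sneri_an=lurus, vefib=sli}

Derivation:
CALL tally.prime[x='87']
RET  87
CALL tally.oneover[]
RET  1/87
CALL tally.bump[x='30/11']
RET  2621/957
CALL tally.quotient[x='10/13']
RET  34073/9570
CALL bin.bind[k='gristim'; v='^']
RET  nil
CALL bin.bind[k='bucro'; v='-770']
RET  nil
CALL arbor.etch[p='/roso'; c='hozest']
RET  ToolError: is a directory


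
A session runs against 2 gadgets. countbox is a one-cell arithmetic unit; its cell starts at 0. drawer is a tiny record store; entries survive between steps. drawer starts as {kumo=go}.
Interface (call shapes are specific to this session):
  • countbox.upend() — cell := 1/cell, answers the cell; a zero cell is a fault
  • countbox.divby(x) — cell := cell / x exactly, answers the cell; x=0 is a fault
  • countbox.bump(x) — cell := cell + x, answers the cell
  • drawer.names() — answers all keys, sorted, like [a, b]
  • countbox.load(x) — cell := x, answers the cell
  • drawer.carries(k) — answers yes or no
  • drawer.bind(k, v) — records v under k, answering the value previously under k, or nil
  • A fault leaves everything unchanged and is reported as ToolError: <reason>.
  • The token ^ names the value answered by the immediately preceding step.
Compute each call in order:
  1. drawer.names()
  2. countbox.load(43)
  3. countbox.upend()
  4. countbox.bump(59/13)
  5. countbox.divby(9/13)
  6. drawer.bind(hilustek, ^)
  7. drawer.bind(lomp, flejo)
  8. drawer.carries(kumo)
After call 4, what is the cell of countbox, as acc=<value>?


Answer: acc=2550/559

Derivation:
I run drawer.names, and get [kumo].
I run countbox.load using x→43, yielding 43.
I call countbox.upend(), and see 1/43.
I call countbox.bump using x→59/13, giving 2550/559.
Then countbox.divby using x→9/13, and observe 850/129.
I run drawer.bind using k→hilustek, v→^, giving nil.
Now I run drawer.bind using k→lomp, v→flejo, — result: nil.
I use drawer.carries using k→kumo, and get yes.


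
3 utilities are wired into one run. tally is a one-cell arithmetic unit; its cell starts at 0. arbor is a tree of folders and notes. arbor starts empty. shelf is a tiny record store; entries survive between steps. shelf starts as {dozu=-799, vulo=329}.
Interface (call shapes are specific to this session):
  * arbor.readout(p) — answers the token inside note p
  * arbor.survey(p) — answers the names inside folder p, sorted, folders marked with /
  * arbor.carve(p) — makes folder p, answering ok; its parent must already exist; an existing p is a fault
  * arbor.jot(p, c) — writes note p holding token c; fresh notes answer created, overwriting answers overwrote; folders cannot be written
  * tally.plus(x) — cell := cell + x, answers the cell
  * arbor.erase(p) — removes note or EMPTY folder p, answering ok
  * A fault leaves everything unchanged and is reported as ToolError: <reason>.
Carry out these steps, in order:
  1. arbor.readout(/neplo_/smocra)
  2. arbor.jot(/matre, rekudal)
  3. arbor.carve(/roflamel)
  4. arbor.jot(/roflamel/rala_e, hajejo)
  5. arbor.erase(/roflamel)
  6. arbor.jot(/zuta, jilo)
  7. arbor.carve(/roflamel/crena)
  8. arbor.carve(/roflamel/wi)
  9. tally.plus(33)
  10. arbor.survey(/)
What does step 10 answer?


Answer: [matre, roflamel/, zuta]

Derivation:
% arbor.readout p→/neplo_/smocra
  ToolError: not found
% arbor.jot p→/matre c→rekudal
  created
% arbor.carve p→/roflamel
  ok
% arbor.jot p→/roflamel/rala_e c→hajejo
  created
% arbor.erase p→/roflamel
  ToolError: not empty
% arbor.jot p→/zuta c→jilo
  created
% arbor.carve p→/roflamel/crena
  ok
% arbor.carve p→/roflamel/wi
  ok
% tally.plus x→33
  33
% arbor.survey p→/
  [matre, roflamel/, zuta]


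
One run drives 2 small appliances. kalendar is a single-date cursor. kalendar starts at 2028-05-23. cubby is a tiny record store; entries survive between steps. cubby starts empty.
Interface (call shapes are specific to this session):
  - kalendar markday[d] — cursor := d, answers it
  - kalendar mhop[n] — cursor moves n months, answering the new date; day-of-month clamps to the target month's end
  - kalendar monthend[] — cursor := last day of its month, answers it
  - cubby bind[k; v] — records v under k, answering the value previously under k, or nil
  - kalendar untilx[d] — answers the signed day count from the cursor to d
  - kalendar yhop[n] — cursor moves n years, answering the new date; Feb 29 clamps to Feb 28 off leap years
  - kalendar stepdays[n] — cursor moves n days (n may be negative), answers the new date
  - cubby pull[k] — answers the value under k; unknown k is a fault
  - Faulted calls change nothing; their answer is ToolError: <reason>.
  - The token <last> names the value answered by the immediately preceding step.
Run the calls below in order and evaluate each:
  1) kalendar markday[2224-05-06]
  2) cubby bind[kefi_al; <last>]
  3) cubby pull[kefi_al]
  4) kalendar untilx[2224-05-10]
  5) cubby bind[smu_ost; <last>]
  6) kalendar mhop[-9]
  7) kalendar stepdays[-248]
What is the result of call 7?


Step: kalendar markday[d=2224-05-06]
Result: 2224-05-06
Step: cubby bind[k=kefi_al; v=<last>]
Result: nil
Step: cubby pull[k=kefi_al]
Result: 2224-05-06
Step: kalendar untilx[d=2224-05-10]
Result: 4
Step: cubby bind[k=smu_ost; v=<last>]
Result: nil
Step: kalendar mhop[n=-9]
Result: 2223-08-06
Step: kalendar stepdays[n=-248]
Result: 2222-12-01

Answer: 2222-12-01


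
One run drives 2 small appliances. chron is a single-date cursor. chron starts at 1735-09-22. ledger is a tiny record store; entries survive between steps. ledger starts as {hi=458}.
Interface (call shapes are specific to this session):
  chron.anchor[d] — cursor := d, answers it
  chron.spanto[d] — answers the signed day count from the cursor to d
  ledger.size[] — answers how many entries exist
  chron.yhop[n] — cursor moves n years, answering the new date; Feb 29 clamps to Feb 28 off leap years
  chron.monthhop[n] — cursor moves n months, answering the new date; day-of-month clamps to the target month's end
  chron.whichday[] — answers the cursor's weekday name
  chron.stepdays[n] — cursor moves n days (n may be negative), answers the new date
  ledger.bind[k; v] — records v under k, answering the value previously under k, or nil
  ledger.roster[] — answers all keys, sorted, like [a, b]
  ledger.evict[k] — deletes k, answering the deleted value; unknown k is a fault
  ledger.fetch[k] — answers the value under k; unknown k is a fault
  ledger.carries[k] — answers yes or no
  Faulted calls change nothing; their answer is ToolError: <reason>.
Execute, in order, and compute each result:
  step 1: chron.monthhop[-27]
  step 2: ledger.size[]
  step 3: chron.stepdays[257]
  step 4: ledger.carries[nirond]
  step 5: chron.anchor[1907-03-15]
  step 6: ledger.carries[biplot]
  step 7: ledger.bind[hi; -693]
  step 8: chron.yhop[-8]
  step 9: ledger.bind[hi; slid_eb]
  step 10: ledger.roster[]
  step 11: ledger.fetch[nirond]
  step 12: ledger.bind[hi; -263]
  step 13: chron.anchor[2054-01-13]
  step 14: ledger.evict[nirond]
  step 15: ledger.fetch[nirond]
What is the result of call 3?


Answer: 1734-03-06

Derivation:
% monthhop n→-27
:: 1733-06-22
% size
:: 1
% stepdays n→257
:: 1734-03-06
% carries k→nirond
:: no
% anchor d→1907-03-15
:: 1907-03-15
% carries k→biplot
:: no
% bind k→hi v→-693
:: 458
% yhop n→-8
:: 1899-03-15
% bind k→hi v→slid_eb
:: -693
% roster
:: [hi]
% fetch k→nirond
:: ToolError: no such key nirond
% bind k→hi v→-263
:: slid_eb
% anchor d→2054-01-13
:: 2054-01-13
% evict k→nirond
:: ToolError: no such key nirond
% fetch k→nirond
:: ToolError: no such key nirond


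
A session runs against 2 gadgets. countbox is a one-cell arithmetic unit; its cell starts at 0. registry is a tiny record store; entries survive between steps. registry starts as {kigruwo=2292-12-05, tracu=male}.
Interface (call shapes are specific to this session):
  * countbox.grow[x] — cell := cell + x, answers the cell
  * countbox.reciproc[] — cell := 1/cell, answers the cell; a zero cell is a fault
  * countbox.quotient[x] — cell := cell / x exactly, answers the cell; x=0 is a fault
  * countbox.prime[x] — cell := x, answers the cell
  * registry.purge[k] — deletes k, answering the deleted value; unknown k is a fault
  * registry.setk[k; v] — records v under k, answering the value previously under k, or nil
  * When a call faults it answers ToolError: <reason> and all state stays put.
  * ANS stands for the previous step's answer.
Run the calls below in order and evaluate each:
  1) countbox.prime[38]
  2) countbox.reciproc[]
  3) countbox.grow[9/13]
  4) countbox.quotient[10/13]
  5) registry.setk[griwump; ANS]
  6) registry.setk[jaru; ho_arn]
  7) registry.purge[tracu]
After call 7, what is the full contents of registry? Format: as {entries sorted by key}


CALL prime[38]
RET  38
CALL reciproc[]
RET  1/38
CALL grow[9/13]
RET  355/494
CALL quotient[10/13]
RET  71/76
CALL setk[griwump; ANS]
RET  nil
CALL setk[jaru; ho_arn]
RET  nil
CALL purge[tracu]
RET  male

Answer: {griwump=71/76, jaru=ho_arn, kigruwo=2292-12-05}


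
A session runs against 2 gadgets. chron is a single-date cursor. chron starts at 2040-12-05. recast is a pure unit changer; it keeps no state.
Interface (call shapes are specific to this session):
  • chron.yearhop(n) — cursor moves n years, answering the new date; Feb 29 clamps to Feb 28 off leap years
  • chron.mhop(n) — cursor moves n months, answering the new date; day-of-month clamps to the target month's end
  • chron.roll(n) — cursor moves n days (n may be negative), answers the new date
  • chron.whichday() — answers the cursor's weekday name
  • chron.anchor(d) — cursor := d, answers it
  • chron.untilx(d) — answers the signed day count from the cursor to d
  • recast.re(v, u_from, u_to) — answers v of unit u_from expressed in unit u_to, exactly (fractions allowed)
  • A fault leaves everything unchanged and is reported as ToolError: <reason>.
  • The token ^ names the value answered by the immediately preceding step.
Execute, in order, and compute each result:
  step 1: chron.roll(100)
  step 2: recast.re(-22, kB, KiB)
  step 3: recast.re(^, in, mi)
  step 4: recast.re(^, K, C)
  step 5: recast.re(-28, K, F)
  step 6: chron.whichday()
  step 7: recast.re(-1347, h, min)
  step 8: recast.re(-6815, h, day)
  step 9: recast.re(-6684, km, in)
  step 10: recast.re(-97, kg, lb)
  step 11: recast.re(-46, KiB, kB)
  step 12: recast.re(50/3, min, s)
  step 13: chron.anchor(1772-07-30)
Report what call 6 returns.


==> roll(n→100)
<== 2041-03-15
==> re(v→-22, u_from→kB, u_to→KiB)
<== -1375/64
==> re(v→^, u_from→in, u_to→mi)
<== -25/73728
==> re(v→^, u_from→K, u_to→C)
<== -100694141/368640
==> re(v→-28, u_from→K, u_to→F)
<== -51007/100
==> whichday()
<== Friday
==> re(v→-1347, u_from→h, u_to→min)
<== -80820
==> re(v→-6815, u_from→h, u_to→day)
<== -6815/24
==> re(v→-6684, u_from→km, u_to→in)
<== -33420000000/127
==> re(v→-97, u_from→kg, u_to→lb)
<== -100000000/467621
==> re(v→-46, u_from→KiB, u_to→kB)
<== -5888/125
==> re(v→50/3, u_from→min, u_to→s)
<== 1000
==> anchor(d→1772-07-30)
<== 1772-07-30

Answer: Friday


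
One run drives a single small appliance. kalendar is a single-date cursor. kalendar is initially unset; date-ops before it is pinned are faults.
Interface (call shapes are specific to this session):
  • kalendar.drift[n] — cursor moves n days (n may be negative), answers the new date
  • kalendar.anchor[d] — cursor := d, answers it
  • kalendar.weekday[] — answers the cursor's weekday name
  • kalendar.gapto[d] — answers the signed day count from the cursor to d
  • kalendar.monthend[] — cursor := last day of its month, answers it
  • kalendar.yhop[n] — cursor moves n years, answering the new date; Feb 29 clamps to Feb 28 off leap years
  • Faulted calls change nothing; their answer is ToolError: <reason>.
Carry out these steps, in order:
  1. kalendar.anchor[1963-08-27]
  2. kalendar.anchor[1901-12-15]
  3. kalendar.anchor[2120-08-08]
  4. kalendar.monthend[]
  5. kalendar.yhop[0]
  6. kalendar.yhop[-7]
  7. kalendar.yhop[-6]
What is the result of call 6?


-- kalendar.anchor(d=1963-08-27) == 1963-08-27
-- kalendar.anchor(d=1901-12-15) == 1901-12-15
-- kalendar.anchor(d=2120-08-08) == 2120-08-08
-- kalendar.monthend() == 2120-08-31
-- kalendar.yhop(n=0) == 2120-08-31
-- kalendar.yhop(n=-7) == 2113-08-31
-- kalendar.yhop(n=-6) == 2107-08-31

Answer: 2113-08-31


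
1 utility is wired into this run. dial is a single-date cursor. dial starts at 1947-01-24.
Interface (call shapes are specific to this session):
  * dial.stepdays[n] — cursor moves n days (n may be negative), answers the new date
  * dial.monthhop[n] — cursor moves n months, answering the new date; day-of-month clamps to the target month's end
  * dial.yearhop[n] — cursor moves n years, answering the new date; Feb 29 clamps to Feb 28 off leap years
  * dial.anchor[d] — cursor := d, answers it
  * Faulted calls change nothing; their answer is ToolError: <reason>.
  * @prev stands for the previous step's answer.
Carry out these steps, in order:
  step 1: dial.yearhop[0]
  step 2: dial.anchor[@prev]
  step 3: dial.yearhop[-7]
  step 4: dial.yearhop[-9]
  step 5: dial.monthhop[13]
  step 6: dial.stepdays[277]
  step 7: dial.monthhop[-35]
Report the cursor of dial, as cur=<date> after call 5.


Calling yearhop passing n→0: 1947-01-24.
Next I call anchor passing d→@prev, and get 1947-01-24.
Then yearhop passing n→-7, and get 1940-01-24.
I invoke yearhop passing n→-9, and see 1931-01-24.
Calling monthhop passing n→13, — result: 1932-02-24.
I try stepdays passing n→277, and see 1932-11-27.
I call monthhop passing n→-35, — result: 1929-12-27.

Answer: cur=1932-02-24


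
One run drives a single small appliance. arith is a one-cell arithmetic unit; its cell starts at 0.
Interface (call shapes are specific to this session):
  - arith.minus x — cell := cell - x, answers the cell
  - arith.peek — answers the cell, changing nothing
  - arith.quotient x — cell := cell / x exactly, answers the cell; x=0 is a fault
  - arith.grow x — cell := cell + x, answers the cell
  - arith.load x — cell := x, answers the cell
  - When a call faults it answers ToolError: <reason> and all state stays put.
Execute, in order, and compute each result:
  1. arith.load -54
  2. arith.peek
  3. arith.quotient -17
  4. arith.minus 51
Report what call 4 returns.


Answer: -813/17

Derivation:
I invoke arith.load using x=-54, yielding -54.
Invoking arith.peek(), which returns -54.
I run arith.quotient using x=-17, and see 54/17.
I run arith.minus using x=51, — result: -813/17.


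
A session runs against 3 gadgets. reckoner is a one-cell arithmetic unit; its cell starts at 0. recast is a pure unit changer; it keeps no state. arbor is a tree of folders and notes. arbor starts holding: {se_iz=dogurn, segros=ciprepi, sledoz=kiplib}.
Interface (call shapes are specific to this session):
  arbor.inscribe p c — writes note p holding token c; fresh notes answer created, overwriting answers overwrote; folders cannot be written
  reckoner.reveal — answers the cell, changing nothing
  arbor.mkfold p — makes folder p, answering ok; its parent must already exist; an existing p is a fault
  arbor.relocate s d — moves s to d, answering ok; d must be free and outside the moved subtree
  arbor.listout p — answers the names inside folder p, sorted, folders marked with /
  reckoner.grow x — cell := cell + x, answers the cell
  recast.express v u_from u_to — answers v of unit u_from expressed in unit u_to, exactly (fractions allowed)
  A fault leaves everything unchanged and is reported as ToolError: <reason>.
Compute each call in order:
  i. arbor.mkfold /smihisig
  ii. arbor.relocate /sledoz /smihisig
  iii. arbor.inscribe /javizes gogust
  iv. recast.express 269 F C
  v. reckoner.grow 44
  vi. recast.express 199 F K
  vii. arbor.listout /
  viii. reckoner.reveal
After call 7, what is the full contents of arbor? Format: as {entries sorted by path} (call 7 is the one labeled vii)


Answer: {javizes=gogust, se_iz=dogurn, segros=ciprepi, sledoz=kiplib, smihisig/}

Derivation:
Do: arbor.mkfold[/smihisig]
See: ok
Do: arbor.relocate[/sledoz; /smihisig]
See: ToolError: exists
Do: arbor.inscribe[/javizes; gogust]
See: created
Do: recast.express[269; F; C]
See: 395/3
Do: reckoner.grow[44]
See: 44
Do: recast.express[199; F; K]
See: 65867/180
Do: arbor.listout[/]
See: [javizes, se_iz, segros, sledoz, smihisig/]
Do: reckoner.reveal[]
See: 44


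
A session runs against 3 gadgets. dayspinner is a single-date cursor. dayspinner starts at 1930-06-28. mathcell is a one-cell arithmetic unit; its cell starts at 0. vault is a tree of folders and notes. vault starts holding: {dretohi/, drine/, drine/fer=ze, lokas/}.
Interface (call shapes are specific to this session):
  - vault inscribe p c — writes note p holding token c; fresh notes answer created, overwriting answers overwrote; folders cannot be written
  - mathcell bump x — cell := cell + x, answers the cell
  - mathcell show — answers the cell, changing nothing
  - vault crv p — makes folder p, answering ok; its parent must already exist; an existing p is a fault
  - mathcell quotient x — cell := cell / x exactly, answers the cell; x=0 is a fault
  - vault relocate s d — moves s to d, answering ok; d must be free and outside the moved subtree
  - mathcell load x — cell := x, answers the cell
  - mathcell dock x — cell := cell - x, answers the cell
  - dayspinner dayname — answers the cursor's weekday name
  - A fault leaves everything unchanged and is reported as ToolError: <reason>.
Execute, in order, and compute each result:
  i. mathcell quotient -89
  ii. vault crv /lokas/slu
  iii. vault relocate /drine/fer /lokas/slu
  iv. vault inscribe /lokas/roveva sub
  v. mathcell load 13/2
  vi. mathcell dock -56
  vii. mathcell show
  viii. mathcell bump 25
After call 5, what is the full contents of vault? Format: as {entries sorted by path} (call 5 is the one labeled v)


% mathcell quotient x→-89
  0
% vault crv p→/lokas/slu
  ok
% vault relocate s→/drine/fer d→/lokas/slu
  ToolError: exists
% vault inscribe p→/lokas/roveva c→sub
  created
% mathcell load x→13/2
  13/2
% mathcell dock x→-56
  125/2
% mathcell show
  125/2
% mathcell bump x→25
  175/2

Answer: {dretohi/, drine/, drine/fer=ze, lokas/, lokas/roveva=sub, lokas/slu/}


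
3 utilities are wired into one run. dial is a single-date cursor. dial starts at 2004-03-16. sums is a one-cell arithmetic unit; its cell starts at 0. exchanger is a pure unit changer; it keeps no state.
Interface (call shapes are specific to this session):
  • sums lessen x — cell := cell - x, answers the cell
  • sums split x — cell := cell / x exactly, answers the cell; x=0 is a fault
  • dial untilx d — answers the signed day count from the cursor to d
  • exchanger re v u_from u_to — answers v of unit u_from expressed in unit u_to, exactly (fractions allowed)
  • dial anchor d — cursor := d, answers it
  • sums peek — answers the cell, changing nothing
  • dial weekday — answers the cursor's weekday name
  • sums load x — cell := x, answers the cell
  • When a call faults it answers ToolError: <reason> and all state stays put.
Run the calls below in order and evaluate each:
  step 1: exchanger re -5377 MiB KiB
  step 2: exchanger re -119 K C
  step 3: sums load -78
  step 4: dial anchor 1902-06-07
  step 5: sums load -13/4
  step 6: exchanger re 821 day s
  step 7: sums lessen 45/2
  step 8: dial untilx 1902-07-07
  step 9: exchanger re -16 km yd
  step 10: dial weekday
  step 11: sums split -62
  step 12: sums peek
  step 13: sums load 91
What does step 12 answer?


Answer: 103/248

Derivation:
! 1. exchanger re(v='-5377', u_from='MiB', u_to='KiB') => -5506048
! 2. exchanger re(v='-119', u_from='K', u_to='C') => -7843/20
! 3. sums load(x='-78') => -78
! 4. dial anchor(d='1902-06-07') => 1902-06-07
! 5. sums load(x='-13/4') => -13/4
! 6. exchanger re(v='821', u_from='day', u_to='s') => 70934400
! 7. sums lessen(x='45/2') => -103/4
! 8. dial untilx(d='1902-07-07') => 30
! 9. exchanger re(v='-16', u_from='km', u_to='yd') => -20000000/1143
! 10. dial weekday() => Saturday
! 11. sums split(x='-62') => 103/248
! 12. sums peek() => 103/248
! 13. sums load(x='91') => 91


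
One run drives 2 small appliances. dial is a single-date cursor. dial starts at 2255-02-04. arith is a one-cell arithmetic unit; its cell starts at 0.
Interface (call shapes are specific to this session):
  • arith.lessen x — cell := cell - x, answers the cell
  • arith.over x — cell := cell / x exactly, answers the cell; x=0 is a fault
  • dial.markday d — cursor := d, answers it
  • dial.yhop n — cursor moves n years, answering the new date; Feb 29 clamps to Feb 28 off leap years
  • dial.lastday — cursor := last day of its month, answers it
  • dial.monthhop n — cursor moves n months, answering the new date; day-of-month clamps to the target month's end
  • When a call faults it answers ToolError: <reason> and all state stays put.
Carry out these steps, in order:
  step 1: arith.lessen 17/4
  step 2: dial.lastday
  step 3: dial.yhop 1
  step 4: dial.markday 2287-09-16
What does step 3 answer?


// lessen(17/4) -> -17/4
// lastday() -> 2255-02-28
// yhop(1) -> 2256-02-28
// markday(2287-09-16) -> 2287-09-16

Answer: 2256-02-28


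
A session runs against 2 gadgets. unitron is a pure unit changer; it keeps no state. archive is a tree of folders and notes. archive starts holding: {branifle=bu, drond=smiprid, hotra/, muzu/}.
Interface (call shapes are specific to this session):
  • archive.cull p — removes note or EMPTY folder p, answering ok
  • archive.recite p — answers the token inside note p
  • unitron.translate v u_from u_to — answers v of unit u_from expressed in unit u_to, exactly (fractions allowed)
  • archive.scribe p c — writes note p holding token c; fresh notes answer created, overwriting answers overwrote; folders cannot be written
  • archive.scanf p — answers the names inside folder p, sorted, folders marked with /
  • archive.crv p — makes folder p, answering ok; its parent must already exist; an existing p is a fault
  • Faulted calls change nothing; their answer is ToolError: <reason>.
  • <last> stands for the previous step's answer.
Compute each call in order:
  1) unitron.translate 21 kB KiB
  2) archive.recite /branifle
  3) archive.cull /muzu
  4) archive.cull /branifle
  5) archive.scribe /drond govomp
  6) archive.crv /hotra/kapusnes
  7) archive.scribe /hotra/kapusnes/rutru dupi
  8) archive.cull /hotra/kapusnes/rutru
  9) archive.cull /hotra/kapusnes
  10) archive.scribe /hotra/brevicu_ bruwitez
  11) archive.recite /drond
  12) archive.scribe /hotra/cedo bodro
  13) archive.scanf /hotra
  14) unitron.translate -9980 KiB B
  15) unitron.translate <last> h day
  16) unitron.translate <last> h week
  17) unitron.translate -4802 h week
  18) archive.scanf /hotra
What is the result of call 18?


>>> unitron.translate v→21 u_from→kB u_to→KiB
  2625/128
>>> archive.recite p→/branifle
  bu
>>> archive.cull p→/muzu
  ok
>>> archive.cull p→/branifle
  ok
>>> archive.scribe p→/drond c→govomp
  overwrote
>>> archive.crv p→/hotra/kapusnes
  ok
>>> archive.scribe p→/hotra/kapusnes/rutru c→dupi
  created
>>> archive.cull p→/hotra/kapusnes/rutru
  ok
>>> archive.cull p→/hotra/kapusnes
  ok
>>> archive.scribe p→/hotra/brevicu_ c→bruwitez
  created
>>> archive.recite p→/drond
  govomp
>>> archive.scribe p→/hotra/cedo c→bodro
  created
>>> archive.scanf p→/hotra
  [brevicu_, cedo]
>>> unitron.translate v→-9980 u_from→KiB u_to→B
  -10219520
>>> unitron.translate v→<last> u_from→h u_to→day
  -1277440/3
>>> unitron.translate v→<last> u_from→h u_to→week
  -159680/63
>>> unitron.translate v→-4802 u_from→h u_to→week
  -343/12
>>> archive.scanf p→/hotra
  [brevicu_, cedo]

Answer: [brevicu_, cedo]


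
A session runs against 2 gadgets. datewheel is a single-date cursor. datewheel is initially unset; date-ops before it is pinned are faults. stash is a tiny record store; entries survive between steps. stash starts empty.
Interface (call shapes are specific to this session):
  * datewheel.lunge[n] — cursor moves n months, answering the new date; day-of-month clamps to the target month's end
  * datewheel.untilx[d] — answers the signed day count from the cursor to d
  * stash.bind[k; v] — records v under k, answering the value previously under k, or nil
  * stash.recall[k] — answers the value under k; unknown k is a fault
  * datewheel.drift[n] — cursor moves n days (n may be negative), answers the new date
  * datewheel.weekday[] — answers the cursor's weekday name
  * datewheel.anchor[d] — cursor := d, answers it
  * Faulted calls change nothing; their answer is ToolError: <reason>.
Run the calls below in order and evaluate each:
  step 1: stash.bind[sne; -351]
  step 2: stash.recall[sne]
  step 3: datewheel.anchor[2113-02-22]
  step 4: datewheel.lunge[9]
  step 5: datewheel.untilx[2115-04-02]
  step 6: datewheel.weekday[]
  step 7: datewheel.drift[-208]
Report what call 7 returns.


# 1. stash.bind(k: sne, v: -351) : nil
# 2. stash.recall(k: sne) : -351
# 3. datewheel.anchor(d: 2113-02-22) : 2113-02-22
# 4. datewheel.lunge(n: 9) : 2113-11-22
# 5. datewheel.untilx(d: 2115-04-02) : 496
# 6. datewheel.weekday() : Wednesday
# 7. datewheel.drift(n: -208) : 2113-04-28

Answer: 2113-04-28


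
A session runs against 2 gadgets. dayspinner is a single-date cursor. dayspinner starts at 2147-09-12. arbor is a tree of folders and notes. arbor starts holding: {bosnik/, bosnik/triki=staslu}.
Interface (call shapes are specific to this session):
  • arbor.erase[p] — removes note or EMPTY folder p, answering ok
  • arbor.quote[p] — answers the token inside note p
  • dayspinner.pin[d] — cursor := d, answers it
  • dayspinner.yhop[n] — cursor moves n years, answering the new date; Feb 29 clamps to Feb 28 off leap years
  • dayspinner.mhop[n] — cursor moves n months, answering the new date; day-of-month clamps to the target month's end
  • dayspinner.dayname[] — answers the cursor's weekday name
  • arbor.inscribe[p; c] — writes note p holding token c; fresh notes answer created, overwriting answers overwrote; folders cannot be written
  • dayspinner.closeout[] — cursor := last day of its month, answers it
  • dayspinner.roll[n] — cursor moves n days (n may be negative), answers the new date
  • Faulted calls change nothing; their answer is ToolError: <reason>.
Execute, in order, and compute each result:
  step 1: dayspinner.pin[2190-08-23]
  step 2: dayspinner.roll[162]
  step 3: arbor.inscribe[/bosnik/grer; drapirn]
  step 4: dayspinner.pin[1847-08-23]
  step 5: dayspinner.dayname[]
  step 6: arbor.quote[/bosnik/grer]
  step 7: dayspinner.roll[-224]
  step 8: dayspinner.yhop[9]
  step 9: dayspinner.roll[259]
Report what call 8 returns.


I call dayspinner.pin on d='2190-08-23', yielding 2190-08-23.
Now I run dayspinner.roll on n='162', and get 2191-02-01.
Invoking arbor.inscribe on p='/bosnik/grer', c='drapirn', and get created.
Next I call dayspinner.pin on d='1847-08-23', which returns 1847-08-23.
Next I call dayspinner.dayname(), and see Monday.
Next I call arbor.quote on p='/bosnik/grer', and observe drapirn.
Now I run dayspinner.roll on n='-224', and observe 1847-01-11.
Calling dayspinner.yhop on n='9', and see 1856-01-11.
Next I call dayspinner.roll on n='259', and observe 1856-09-26.

Answer: 1856-01-11


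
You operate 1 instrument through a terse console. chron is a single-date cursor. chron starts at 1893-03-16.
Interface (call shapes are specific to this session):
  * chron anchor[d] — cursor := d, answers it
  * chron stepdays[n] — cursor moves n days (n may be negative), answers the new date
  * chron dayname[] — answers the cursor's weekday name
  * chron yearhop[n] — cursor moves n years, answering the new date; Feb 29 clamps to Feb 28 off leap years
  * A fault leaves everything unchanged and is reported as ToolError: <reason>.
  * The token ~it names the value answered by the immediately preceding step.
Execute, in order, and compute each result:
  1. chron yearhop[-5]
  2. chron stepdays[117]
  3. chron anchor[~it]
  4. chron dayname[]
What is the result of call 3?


Answer: 1888-07-11

Derivation:
% chron yearhop(-5) ~> 1888-03-16
% chron stepdays(117) ~> 1888-07-11
% chron anchor(~it) ~> 1888-07-11
% chron dayname() ~> Wednesday


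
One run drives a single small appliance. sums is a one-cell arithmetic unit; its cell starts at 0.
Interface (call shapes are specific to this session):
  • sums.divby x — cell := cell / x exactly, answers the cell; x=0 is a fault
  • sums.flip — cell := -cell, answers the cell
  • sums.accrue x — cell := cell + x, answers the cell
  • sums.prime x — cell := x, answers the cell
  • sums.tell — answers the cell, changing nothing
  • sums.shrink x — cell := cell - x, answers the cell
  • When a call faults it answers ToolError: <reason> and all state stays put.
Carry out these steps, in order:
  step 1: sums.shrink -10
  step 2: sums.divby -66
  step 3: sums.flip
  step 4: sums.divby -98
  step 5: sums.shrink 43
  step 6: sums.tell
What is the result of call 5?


Step: sums.shrink[x: -10]
Result: 10
Step: sums.divby[x: -66]
Result: -5/33
Step: sums.flip[]
Result: 5/33
Step: sums.divby[x: -98]
Result: -5/3234
Step: sums.shrink[x: 43]
Result: -139067/3234
Step: sums.tell[]
Result: -139067/3234

Answer: -139067/3234


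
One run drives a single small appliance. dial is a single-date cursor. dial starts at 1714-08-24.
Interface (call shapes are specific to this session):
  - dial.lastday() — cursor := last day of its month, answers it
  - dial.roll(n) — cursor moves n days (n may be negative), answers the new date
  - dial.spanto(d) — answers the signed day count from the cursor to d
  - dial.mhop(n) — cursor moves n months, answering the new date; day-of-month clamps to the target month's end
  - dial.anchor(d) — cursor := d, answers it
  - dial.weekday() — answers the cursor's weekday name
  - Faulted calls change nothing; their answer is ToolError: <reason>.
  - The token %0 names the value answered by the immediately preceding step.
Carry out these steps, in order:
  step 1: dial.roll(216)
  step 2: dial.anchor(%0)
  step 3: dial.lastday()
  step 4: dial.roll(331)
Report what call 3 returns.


~$ dial.roll n=216
  1715-03-28
~$ dial.anchor d=%0
  1715-03-28
~$ dial.lastday
  1715-03-31
~$ dial.roll n=331
  1716-02-25

Answer: 1715-03-31


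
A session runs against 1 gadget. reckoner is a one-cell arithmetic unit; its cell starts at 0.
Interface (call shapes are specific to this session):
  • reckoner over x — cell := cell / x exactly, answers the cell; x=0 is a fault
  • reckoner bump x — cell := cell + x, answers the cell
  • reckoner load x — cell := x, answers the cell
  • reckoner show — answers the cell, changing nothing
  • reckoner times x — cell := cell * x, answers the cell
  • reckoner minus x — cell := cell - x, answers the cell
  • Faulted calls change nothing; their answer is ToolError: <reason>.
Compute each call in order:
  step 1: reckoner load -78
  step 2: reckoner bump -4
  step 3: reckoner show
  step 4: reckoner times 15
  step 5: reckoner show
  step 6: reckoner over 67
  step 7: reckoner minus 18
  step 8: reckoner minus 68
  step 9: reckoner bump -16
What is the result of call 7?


Now I run reckoner load on x: -78, yielding -78.
Calling reckoner bump on x: -4, — result: -82.
Next I call reckoner show(), → -82.
Using reckoner times on x: 15: -1230.
I use reckoner show(), and get -1230.
Then reckoner over on x: 67, and observe -1230/67.
I call reckoner minus on x: 18, yielding -2436/67.
I run reckoner minus on x: 68, → -6992/67.
I try reckoner bump on x: -16, → -8064/67.

Answer: -2436/67
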